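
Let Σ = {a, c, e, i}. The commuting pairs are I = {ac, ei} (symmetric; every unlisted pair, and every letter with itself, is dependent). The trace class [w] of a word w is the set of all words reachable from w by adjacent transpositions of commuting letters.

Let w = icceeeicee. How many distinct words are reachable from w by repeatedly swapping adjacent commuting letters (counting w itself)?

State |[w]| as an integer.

4

piece 0:i — minimal
piece 1:c rests on {0:i}
piece 2:c rests on {1:c}
piece 3:e rests on {2:c}
piece 4:e rests on {3:e}
piece 5:e rests on {4:e}
piece 6:i rests on {2:c}
piece 7:c rests on {5:e, 6:i}
piece 8:e rests on {7:c}
piece 9:e rests on {8:e}
minimal pieces: {0:i}
ways to finish when only these pieces remain (= sum over removing one remaining piece with nothing left below it):
  1 left: {9}→1
  2 left: {8,9}→1
  3 left: {7,8,9}→1
  4 left: {5,7,8,9}→1  {6,7,8,9}→1
  5 left: {4,5,7,8,9}→1  {5,6,7,8,9}→2
  6 left: {3,4,5,7,8,9}→1  {4,5,6,7,8,9}→3
  7 left: {3,4,5,6,7,8,9}→4
  8 left: {2,3,4,5,6,7,8,9}→4
  placing 0:i first → 4 extensions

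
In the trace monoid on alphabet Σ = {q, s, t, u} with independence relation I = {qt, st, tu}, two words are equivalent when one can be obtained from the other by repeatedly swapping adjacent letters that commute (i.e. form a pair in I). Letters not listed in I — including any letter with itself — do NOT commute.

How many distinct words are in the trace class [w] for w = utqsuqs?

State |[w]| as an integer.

0(u) covers ∅
1(t) covers ∅
2(q) covers 0:u
3(s) covers 2:q
4(u) covers 3:s
5(q) covers 4:u
6(s) covers 5:q
floor of heap: 0:u, 1:t
completions by unplaced set U, small U first (add the entries for U minus each lowest piece of U):
  |U|=1: {1}:1  {6}:1
  |U|=2: {1,6}:2  {5,6}:1
  |U|=3: {1,5,6}:3  {4,5,6}:1
  |U|=4: {1,4,5,6}:4  {3,4,5,6}:1
  |U|=5: {1,3,4,5,6}:5  {2,3,4,5,6}:1
  start at 0(u): 6
  start at 1(t): 1
sum over floor = 7

7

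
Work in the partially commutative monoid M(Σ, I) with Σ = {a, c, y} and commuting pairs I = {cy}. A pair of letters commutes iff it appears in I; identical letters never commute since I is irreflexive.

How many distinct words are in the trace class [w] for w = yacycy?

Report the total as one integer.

6

piece 0:y — minimal
piece 1:a rests on {0:y}
piece 2:c rests on {1:a}
piece 3:y rests on {1:a}
piece 4:c rests on {2:c}
piece 5:y rests on {3:y}
minimal pieces: {0:y}
ways to finish when only these pieces remain (= sum over removing one remaining piece with nothing left below it):
  1 left: {4}→1  {5}→1
  2 left: {2,4}→1  {3,5}→1  {4,5}→2
  3 left: {2,4,5}→3  {3,4,5}→3
  4 left: {2,3,4,5}→6
  placing 0:y first → 6 extensions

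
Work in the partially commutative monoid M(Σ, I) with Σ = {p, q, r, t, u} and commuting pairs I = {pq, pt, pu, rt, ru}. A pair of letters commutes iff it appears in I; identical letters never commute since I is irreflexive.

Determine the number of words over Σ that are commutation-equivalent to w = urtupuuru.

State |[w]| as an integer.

84

drop 0:u onto floor
drop 1:r onto floor
drop 2:t onto {0:u}
drop 3:u onto {2:t}
drop 4:p onto {1:r}
drop 5:u onto {3:u}
drop 6:u onto {5:u}
drop 7:r onto {4:p}
drop 8:u onto {6:u}
ground layer = {0:u, 1:r}
drop-orders for the pieces not yet dropped (sum over which currently-grounded one goes next):
  1 to go: {7} 1  {8} 1
  2 to go: {4,7} 1  {6,8} 1  {7,8} 2
  3 to go: {1,4,7} 1  {4,7,8} 3  {5,6,8} 1  {6,7,8} 3
  4 to go: {1,4,7,8} 4  {3,5,6,8} 1  {4,6,7,8} 6  {5,6,7,8} 4
  5 to go: {1,4,6,7,8} 10  {2,3,5,6,8} 1  {3,5,6,7,8} 5  {4,5,6,7,8} 10
  6 to go: {0,2,3,5,6,8} 1  {1,4,5,6,7,8} 20  {2,3,5,6,7,8} 6  {3,4,5,6,7,8} 15
  7 to go: {0,2,3,5,6,7,8} 7  {1,3,4,5,6,7,8} 35  {2,3,4,5,6,7,8} 21
  if 0:u drops first: 56 orders
  if 1:r drops first: 28 orders
heap linearizations: 84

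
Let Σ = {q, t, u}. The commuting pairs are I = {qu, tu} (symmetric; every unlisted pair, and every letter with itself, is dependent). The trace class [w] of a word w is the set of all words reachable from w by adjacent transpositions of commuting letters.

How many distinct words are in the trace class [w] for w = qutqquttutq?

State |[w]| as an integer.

165

#0=q has no predecessor
#1=u has no predecessor
#2=t depends on [0:q]
#3=q depends on [2:t]
#4=q depends on [3:q]
#5=u depends on [1:u]
#6=t depends on [4:q]
#7=t depends on [6:t]
#8=u depends on [5:u]
#9=t depends on [7:t]
#10=q depends on [9:t]
sources: [0:q, 1:u]
N(rest) = Σ N(rest − s) over sources s of rest; N(one piece) = 1:
  size 1 → [8]=1  [10]=1
  size 2 → [5,8]=1  [8,10]=2  [9,10]=1
  size 3 → [1,5,8]=1  [5,8,10]=3  [7,9,10]=1  [8,9,10]=3
  size 4 → [1,5,8,10]=4  [5,8,9,10]=6  [6,7,9,10]=1  [7,8,9,10]=4
  size 5 → [1,5,8,9,10]=10  [4,6,7,9,10]=1  [5,7,8,9,10]=10  [6,7,8,9,10]=5
  size 6 → [1,5,7,8,9,10]=20  [3,4,6,7,9,10]=1  [4,6,7,8,9,10]=6  [5,6,7,8,9,10]=15
  size 7 → [1,5,6,7,8,9,10]=35  [2,3,4,6,7,9,10]=1  [3,4,6,7,8,9,10]=7  [4,5,6,7,8,9,10]=21
  size 8 → [0,2,3,4,6,7,9,10]=1  [1,4,5,6,7,8,9,10]=56  [2,3,4,6,7,8,9,10]=8  [3,4,5,6,7,8,9,10]=28
  size 9 → [0,2,3,4,6,7,8,9,10]=9  [1,3,4,5,6,7,8,9,10]=84  [2,3,4,5,6,7,8,9,10]=36
  first=0(q) contributes 120
  first=1(u) contributes 45
|[w]| = 165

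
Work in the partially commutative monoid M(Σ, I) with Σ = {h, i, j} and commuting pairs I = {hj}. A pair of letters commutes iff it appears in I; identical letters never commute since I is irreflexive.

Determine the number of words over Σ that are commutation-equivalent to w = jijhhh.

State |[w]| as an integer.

0(j) covers ∅
1(i) covers 0:j
2(j) covers 1:i
3(h) covers 1:i
4(h) covers 3:h
5(h) covers 4:h
floor of heap: 0:j
completions by unplaced set U, small U first (add the entries for U minus each lowest piece of U):
  |U|=1: {2}:1  {5}:1
  |U|=2: {2,5}:2  {4,5}:1
  |U|=3: {2,4,5}:3  {3,4,5}:1
  |U|=4: {2,3,4,5}:4
  start at 0(j): 4

4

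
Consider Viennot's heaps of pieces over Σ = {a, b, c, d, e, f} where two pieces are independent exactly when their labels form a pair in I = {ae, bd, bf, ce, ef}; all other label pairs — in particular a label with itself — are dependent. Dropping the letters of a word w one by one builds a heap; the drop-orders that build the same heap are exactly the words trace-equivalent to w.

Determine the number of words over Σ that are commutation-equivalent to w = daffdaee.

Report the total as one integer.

drop 0:d onto floor
drop 1:a onto {0:d}
drop 2:f onto {1:a}
drop 3:f onto {2:f}
drop 4:d onto {3:f}
drop 5:a onto {4:d}
drop 6:e onto {4:d}
drop 7:e onto {6:e}
ground layer = {0:d}
drop-orders for the pieces not yet dropped (sum over which currently-grounded one goes next):
  1 to go: {5} 1  {7} 1
  2 to go: {5,7} 2  {6,7} 1
  3 to go: {5,6,7} 3
  4 to go: {4,5,6,7} 3
  5 to go: {3,4,5,6,7} 3
  6 to go: {2,3,4,5,6,7} 3
  if 0:d drops first: 3 orders

3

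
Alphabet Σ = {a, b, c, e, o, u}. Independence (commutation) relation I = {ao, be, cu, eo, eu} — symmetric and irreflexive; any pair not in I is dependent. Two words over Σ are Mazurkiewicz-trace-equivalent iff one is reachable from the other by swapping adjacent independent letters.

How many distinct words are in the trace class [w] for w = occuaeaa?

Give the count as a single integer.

piece 0:o — minimal
piece 1:c rests on {0:o}
piece 2:c rests on {1:c}
piece 3:u rests on {0:o}
piece 4:a rests on {2:c, 3:u}
piece 5:e rests on {4:a}
piece 6:a rests on {5:e}
piece 7:a rests on {6:a}
minimal pieces: {0:o}
ways to finish when only these pieces remain (= sum over removing one remaining piece with nothing left below it):
  1 left: {7}→1
  2 left: {6,7}→1
  3 left: {5,6,7}→1
  4 left: {4,5,6,7}→1
  5 left: {2,4,5,6,7}→1  {3,4,5,6,7}→1
  6 left: {1,2,4,5,6,7}→1  {2,3,4,5,6,7}→2
  placing 0:o first → 3 extensions

3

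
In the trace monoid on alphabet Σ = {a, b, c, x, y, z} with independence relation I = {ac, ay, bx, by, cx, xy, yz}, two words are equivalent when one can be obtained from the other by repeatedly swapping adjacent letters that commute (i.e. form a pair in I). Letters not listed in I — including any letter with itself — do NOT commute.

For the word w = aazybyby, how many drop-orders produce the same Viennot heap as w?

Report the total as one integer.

56

drop 0:a onto floor
drop 1:a onto {0:a}
drop 2:z onto {1:a}
drop 3:y onto floor
drop 4:b onto {2:z}
drop 5:y onto {3:y}
drop 6:b onto {4:b}
drop 7:y onto {5:y}
ground layer = {0:a, 3:y}
drop-orders for the pieces not yet dropped (sum over which currently-grounded one goes next):
  1 to go: {6} 1  {7} 1
  2 to go: {4,6} 1  {5,7} 1  {6,7} 2
  3 to go: {2,4,6} 1  {3,5,7} 1  {4,6,7} 3  {5,6,7} 3
  4 to go: {1,2,4,6} 1  {2,4,6,7} 4  {3,5,6,7} 4  {4,5,6,7} 6
  5 to go: {0,1,2,4,6} 1  {1,2,4,6,7} 5  {2,4,5,6,7} 10  {3,4,5,6,7} 10
  6 to go: {0,1,2,4,6,7} 6  {1,2,4,5,6,7} 15  {2,3,4,5,6,7} 20
  if 0:a drops first: 35 orders
  if 3:y drops first: 21 orders
heap linearizations: 56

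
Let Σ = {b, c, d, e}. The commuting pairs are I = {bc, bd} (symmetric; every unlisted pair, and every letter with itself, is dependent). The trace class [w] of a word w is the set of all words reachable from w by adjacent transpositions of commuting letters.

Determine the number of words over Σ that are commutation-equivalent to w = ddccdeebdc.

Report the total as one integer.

3

piece 0:d — minimal
piece 1:d rests on {0:d}
piece 2:c rests on {1:d}
piece 3:c rests on {2:c}
piece 4:d rests on {3:c}
piece 5:e rests on {4:d}
piece 6:e rests on {5:e}
piece 7:b rests on {6:e}
piece 8:d rests on {6:e}
piece 9:c rests on {8:d}
minimal pieces: {0:d}
ways to finish when only these pieces remain (= sum over removing one remaining piece with nothing left below it):
  1 left: {7}→1  {9}→1
  2 left: {7,9}→2  {8,9}→1
  3 left: {7,8,9}→3
  4 left: {6,7,8,9}→3
  5 left: {5,6,7,8,9}→3
  6 left: {4,5,6,7,8,9}→3
  7 left: {3,4,5,6,7,8,9}→3
  8 left: {2,3,4,5,6,7,8,9}→3
  placing 0:d first → 3 extensions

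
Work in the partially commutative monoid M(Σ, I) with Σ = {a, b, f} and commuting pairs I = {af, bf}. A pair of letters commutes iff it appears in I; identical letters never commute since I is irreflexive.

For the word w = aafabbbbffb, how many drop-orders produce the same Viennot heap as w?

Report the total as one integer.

drop 0:a onto floor
drop 1:a onto {0:a}
drop 2:f onto floor
drop 3:a onto {1:a}
drop 4:b onto {3:a}
drop 5:b onto {4:b}
drop 6:b onto {5:b}
drop 7:b onto {6:b}
drop 8:f onto {2:f}
drop 9:f onto {8:f}
drop 10:b onto {7:b}
ground layer = {0:a, 2:f}
drop-orders for the pieces not yet dropped (sum over which currently-grounded one goes next):
  1 to go: {9} 1  {10} 1
  2 to go: {7,10} 1  {8,9} 1  {9,10} 2
  3 to go: {2,8,9} 1  {6,7,10} 1  {7,9,10} 3  {8,9,10} 3
  4 to go: {2,8,9,10} 4  {5,6,7,10} 1  {6,7,9,10} 4  {7,8,9,10} 6
  5 to go: {2,7,8,9,10} 10  {4,5,6,7,10} 1  {5,6,7,9,10} 5  {6,7,8,9,10} 10
  6 to go: {2,6,7,8,9,10} 20  {3,4,5,6,7,10} 1  {4,5,6,7,9,10} 6  {5,6,7,8,9,10} 15
  7 to go: {1,3,4,5,6,7,10} 1  {2,5,6,7,8,9,10} 35  {3,4,5,6,7,9,10} 7  {4,5,6,7,8,9,10} 21
  8 to go: {0,1,3,4,5,6,7,10} 1  {1,3,4,5,6,7,9,10} 8  {2,4,5,6,7,8,9,10} 56  {3,4,5,6,7,8,9,10} 28
  9 to go: {0,1,3,4,5,6,7,9,10} 9  {1,3,4,5,6,7,8,9,10} 36  {2,3,4,5,6,7,8,9,10} 84
  if 0:a drops first: 120 orders
  if 2:f drops first: 45 orders
heap linearizations: 165

165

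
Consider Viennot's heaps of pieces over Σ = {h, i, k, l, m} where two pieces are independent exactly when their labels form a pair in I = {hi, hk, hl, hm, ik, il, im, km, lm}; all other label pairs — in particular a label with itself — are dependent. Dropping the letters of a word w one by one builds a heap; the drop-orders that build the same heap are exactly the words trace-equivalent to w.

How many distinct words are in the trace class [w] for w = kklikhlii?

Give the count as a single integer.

504

drop 0:k onto floor
drop 1:k onto {0:k}
drop 2:l onto {1:k}
drop 3:i onto floor
drop 4:k onto {2:l}
drop 5:h onto floor
drop 6:l onto {4:k}
drop 7:i onto {3:i}
drop 8:i onto {7:i}
ground layer = {0:k, 3:i, 5:h}
drop-orders for the pieces not yet dropped (sum over which currently-grounded one goes next):
  1 to go: {5} 1  {6} 1  {8} 1
  2 to go: {4,6} 1  {5,6} 2  {5,8} 2  {6,8} 2  {7,8} 1
  3 to go: {2,4,6} 1  {3,7,8} 1  {4,5,6} 3  {4,6,8} 3  {5,6,8} 6  {5,7,8} 3  {6,7,8} 3
  4 to go: {1,2,4,6} 1  {2,4,5,6} 4  {2,4,6,8} 4  {3,5,7,8} 4  {3,6,7,8} 4  {4,5,6,8} 12  {4,6,7,8} 6  {5,6,7,8} 12
  5 to go: {0,1,2,4,6} 1  {1,2,4,5,6} 5  {1,2,4,6,8} 5  {2,4,5,6,8} 20  {2,4,6,7,8} 10  {3,4,6,7,8} 10  {3,5,6,7,8} 20  {4,5,6,7,8} 30
  6 to go: {0,1,2,4,5,6} 6  {0,1,2,4,6,8} 6  {1,2,4,5,6,8} 30  {1,2,4,6,7,8} 15  {2,3,4,6,7,8} 20  {2,4,5,6,7,8} 60  {3,4,5,6,7,8} 60
  7 to go: {0,1,2,4,5,6,8} 42  {0,1,2,4,6,7,8} 21  {1,2,3,4,6,7,8} 35  {1,2,4,5,6,7,8} 105  {2,3,4,5,6,7,8} 140
  if 0:k drops first: 280 orders
  if 3:i drops first: 168 orders
  if 5:h drops first: 56 orders
heap linearizations: 504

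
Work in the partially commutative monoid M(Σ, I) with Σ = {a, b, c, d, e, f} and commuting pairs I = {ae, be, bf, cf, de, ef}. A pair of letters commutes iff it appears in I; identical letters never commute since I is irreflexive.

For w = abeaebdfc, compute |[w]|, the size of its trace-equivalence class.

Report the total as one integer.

#0=a has no predecessor
#1=b depends on [0:a]
#2=e has no predecessor
#3=a depends on [1:b]
#4=e depends on [2:e]
#5=b depends on [3:a]
#6=d depends on [5:b]
#7=f depends on [6:d]
#8=c depends on [4:e, 6:d]
sources: [0:a, 2:e]
N(rest) = Σ N(rest − s) over sources s of rest; N(one piece) = 1:
  size 1 → [7]=1  [8]=1
  size 2 → [4,8]=1  [7,8]=2
  size 3 → [2,4,8]=1  [4,7,8]=3  [6,7,8]=2
  size 4 → [2,4,7,8]=4  [4,6,7,8]=5  [5,6,7,8]=2
  size 5 → [2,4,6,7,8]=9  [3,5,6,7,8]=2  [4,5,6,7,8]=7
  size 6 → [1,3,5,6,7,8]=2  [2,4,5,6,7,8]=16  [3,4,5,6,7,8]=9
  size 7 → [0,1,3,5,6,7,8]=2  [1,3,4,5,6,7,8]=11  [2,3,4,5,6,7,8]=25
  first=0(a) contributes 36
  first=2(e) contributes 13
|[w]| = 49

49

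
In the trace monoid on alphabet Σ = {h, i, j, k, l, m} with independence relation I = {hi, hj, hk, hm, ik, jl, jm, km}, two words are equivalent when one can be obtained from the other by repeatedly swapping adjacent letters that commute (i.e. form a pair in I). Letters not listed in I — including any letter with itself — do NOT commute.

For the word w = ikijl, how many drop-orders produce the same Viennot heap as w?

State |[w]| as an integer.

6

drop 0:i onto floor
drop 1:k onto floor
drop 2:i onto {0:i}
drop 3:j onto {1:k, 2:i}
drop 4:l onto {1:k, 2:i}
ground layer = {0:i, 1:k}
drop-orders for the pieces not yet dropped (sum over which currently-grounded one goes next):
  1 to go: {3} 1  {4} 1
  2 to go: {3,4} 2
  3 to go: {1,3,4} 2  {2,3,4} 2
  if 0:i drops first: 4 orders
  if 1:k drops first: 2 orders
heap linearizations: 6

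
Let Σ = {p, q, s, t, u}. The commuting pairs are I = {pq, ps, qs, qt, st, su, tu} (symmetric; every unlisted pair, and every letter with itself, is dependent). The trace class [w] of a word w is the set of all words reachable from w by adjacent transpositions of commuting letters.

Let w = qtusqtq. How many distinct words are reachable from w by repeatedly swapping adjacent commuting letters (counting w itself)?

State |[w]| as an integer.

0(q) covers ∅
1(t) covers ∅
2(u) covers 0:q
3(s) covers ∅
4(q) covers 2:u
5(t) covers 1:t
6(q) covers 4:q
floor of heap: 0:q, 1:t, 3:s
completions by unplaced set U, small U first (add the entries for U minus each lowest piece of U):
  |U|=1: {3}:1  {5}:1  {6}:1
  |U|=2: {1,5}:1  {3,5}:2  {3,6}:2  {4,6}:1  {5,6}:2
  |U|=3: {1,3,5}:3  {1,5,6}:3  {2,4,6}:1  {3,4,6}:3  {3,5,6}:6  {4,5,6}:3
  |U|=4: {0,2,4,6}:1  {1,3,5,6}:12  {1,4,5,6}:6  {2,3,4,6}:4  {2,4,5,6}:4  {3,4,5,6}:12
  |U|=5: {0,2,3,4,6}:5  {0,2,4,5,6}:5  {1,2,4,5,6}:10  {1,3,4,5,6}:30  {2,3,4,5,6}:20
  start at 0(q): 60
  start at 1(t): 30
  start at 3(s): 15
sum over floor = 105

105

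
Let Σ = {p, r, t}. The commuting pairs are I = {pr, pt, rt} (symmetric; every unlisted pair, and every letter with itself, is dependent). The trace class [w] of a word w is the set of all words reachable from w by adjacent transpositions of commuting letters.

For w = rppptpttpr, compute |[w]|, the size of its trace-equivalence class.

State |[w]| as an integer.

piece 0:r — minimal
piece 1:p — minimal
piece 2:p rests on {1:p}
piece 3:p rests on {2:p}
piece 4:t — minimal
piece 5:p rests on {3:p}
piece 6:t rests on {4:t}
piece 7:t rests on {6:t}
piece 8:p rests on {5:p}
piece 9:r rests on {0:r}
minimal pieces: {0:r, 1:p, 4:t}
ways to finish when only these pieces remain (= sum over removing one remaining piece with nothing left below it):
  1 left: {7}→1  {8}→1  {9}→1
  2 left: {0,9}→1  {5,8}→1  {6,7}→1  {7,8}→2  {7,9}→2  {8,9}→2
  3 left: {0,7,9}→3  {0,8,9}→3  {3,5,8}→1  {4,6,7}→1  {5,7,8}→3  {5,8,9}→3  {6,7,8}→3  {6,7,9}→3  {7,8,9}→6
  4 left: {0,5,8,9}→6  {0,6,7,9}→6  {0,7,8,9}→12  {2,3,5,8}→1  {3,5,7,8}→4  {3,5,8,9}→4  {4,6,7,8}→4  {4,6,7,9}→4  {5,6,7,8}→6  {5,7,8,9}→12  {6,7,8,9}→12
  5 left: {0,3,5,8,9}→10  {0,4,6,7,9}→10  {0,5,7,8,9}→30  {0,6,7,8,9}→30  {1,2,3,5,8}→1  {2,3,5,7,8}→5  {2,3,5,8,9}→5  {3,5,6,7,8}→10  {3,5,7,8,9}→20  {4,5,6,7,8}→10  {4,6,7,8,9}→20  {5,6,7,8,9}→30
  6 left: {0,2,3,5,8,9}→15  {0,3,5,7,8,9}→60  {0,4,6,7,8,9}→60  {0,5,6,7,8,9}→90  {1,2,3,5,7,8}→6  {1,2,3,5,8,9}→6  {2,3,5,6,7,8}→15  {2,3,5,7,8,9}→30  {3,4,5,6,7,8}→20  {3,5,6,7,8,9}→60  {4,5,6,7,8,9}→60
  7 left: {0,1,2,3,5,8,9}→21  {0,2,3,5,7,8,9}→105  {0,3,5,6,7,8,9}→210  {0,4,5,6,7,8,9}→210  {1,2,3,5,6,7,8}→21  {1,2,3,5,7,8,9}→42  {2,3,4,5,6,7,8}→35  {2,3,5,6,7,8,9}→105  {3,4,5,6,7,8,9}→140
  8 left: {0,1,2,3,5,7,8,9}→168  {0,2,3,5,6,7,8,9}→420  {0,3,4,5,6,7,8,9}→560  {1,2,3,4,5,6,7,8}→56  {1,2,3,5,6,7,8,9}→168  {2,3,4,5,6,7,8,9}→280
  placing 0:r first → 504 extensions
  placing 1:p first → 1260 extensions
  placing 4:t first → 756 extensions
total linear extensions = 2520

2520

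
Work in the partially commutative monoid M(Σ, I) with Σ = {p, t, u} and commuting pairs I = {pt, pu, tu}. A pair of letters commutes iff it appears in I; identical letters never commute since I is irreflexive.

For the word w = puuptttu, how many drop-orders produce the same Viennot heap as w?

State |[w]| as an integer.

560

piece 0:p — minimal
piece 1:u — minimal
piece 2:u rests on {1:u}
piece 3:p rests on {0:p}
piece 4:t — minimal
piece 5:t rests on {4:t}
piece 6:t rests on {5:t}
piece 7:u rests on {2:u}
minimal pieces: {0:p, 1:u, 4:t}
ways to finish when only these pieces remain (= sum over removing one remaining piece with nothing left below it):
  1 left: {3}→1  {6}→1  {7}→1
  2 left: {0,3}→1  {2,7}→1  {3,6}→2  {3,7}→2  {5,6}→1  {6,7}→2
  3 left: {0,3,6}→3  {0,3,7}→3  {1,2,7}→1  {2,3,7}→3  {2,6,7}→3  {3,5,6}→3  {3,6,7}→6  {4,5,6}→1  {5,6,7}→3
  4 left: {0,2,3,7}→6  {0,3,5,6}→6  {0,3,6,7}→12  {1,2,3,7}→4  {1,2,6,7}→4  {2,3,6,7}→12  {2,5,6,7}→6  {3,4,5,6}→4  {3,5,6,7}→12  {4,5,6,7}→4
  5 left: {0,1,2,3,7}→10  {0,2,3,6,7}→30  {0,3,4,5,6}→10  {0,3,5,6,7}→30  {1,2,3,6,7}→20  {1,2,5,6,7}→10  {2,3,5,6,7}→30  {2,4,5,6,7}→10  {3,4,5,6,7}→20
  6 left: {0,1,2,3,6,7}→60  {0,2,3,5,6,7}→90  {0,3,4,5,6,7}→60  {1,2,3,5,6,7}→60  {1,2,4,5,6,7}→20  {2,3,4,5,6,7}→60
  placing 0:p first → 140 extensions
  placing 1:u first → 210 extensions
  placing 4:t first → 210 extensions
total linear extensions = 560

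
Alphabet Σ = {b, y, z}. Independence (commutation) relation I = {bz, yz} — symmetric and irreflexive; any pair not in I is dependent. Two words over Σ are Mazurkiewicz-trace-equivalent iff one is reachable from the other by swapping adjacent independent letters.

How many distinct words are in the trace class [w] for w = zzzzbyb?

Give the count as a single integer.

#0=z has no predecessor
#1=z depends on [0:z]
#2=z depends on [1:z]
#3=z depends on [2:z]
#4=b has no predecessor
#5=y depends on [4:b]
#6=b depends on [5:y]
sources: [0:z, 4:b]
N(rest) = Σ N(rest − s) over sources s of rest; N(one piece) = 1:
  size 1 → [3]=1  [6]=1
  size 2 → [2,3]=1  [3,6]=2  [5,6]=1
  size 3 → [1,2,3]=1  [2,3,6]=3  [3,5,6]=3  [4,5,6]=1
  size 4 → [0,1,2,3]=1  [1,2,3,6]=4  [2,3,5,6]=6  [3,4,5,6]=4
  size 5 → [0,1,2,3,6]=5  [1,2,3,5,6]=10  [2,3,4,5,6]=10
  first=0(z) contributes 20
  first=4(b) contributes 15
|[w]| = 35

35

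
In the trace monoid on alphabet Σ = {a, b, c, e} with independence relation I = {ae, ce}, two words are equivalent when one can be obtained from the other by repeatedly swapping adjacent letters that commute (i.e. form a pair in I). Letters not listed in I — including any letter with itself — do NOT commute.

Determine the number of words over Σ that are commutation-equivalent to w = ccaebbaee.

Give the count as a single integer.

12

#0=c has no predecessor
#1=c depends on [0:c]
#2=a depends on [1:c]
#3=e has no predecessor
#4=b depends on [2:a, 3:e]
#5=b depends on [4:b]
#6=a depends on [5:b]
#7=e depends on [5:b]
#8=e depends on [7:e]
sources: [0:c, 3:e]
N(rest) = Σ N(rest − s) over sources s of rest; N(one piece) = 1:
  size 1 → [6]=1  [8]=1
  size 2 → [6,8]=2  [7,8]=1
  size 3 → [6,7,8]=3
  size 4 → [5,6,7,8]=3
  size 5 → [4,5,6,7,8]=3
  size 6 → [2,4,5,6,7,8]=3  [3,4,5,6,7,8]=3
  size 7 → [1,2,4,5,6,7,8]=3  [2,3,4,5,6,7,8]=6
  first=0(c) contributes 9
  first=3(e) contributes 3
|[w]| = 12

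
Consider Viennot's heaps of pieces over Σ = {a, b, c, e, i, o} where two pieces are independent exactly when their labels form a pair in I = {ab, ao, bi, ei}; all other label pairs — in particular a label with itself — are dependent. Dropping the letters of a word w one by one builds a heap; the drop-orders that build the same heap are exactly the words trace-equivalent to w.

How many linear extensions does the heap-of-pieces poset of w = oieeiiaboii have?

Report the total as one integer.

0(o) covers ∅
1(i) covers 0:o
2(e) covers 0:o
3(e) covers 2:e
4(i) covers 1:i
5(i) covers 4:i
6(a) covers 3:e, 5:i
7(b) covers 3:e
8(o) covers 5:i, 7:b
9(i) covers 6:a, 8:o
10(i) covers 9:i
floor of heap: 0:o
completions by unplaced set U, small U first (add the entries for U minus each lowest piece of U):
  |U|=1: {10}:1
  |U|=2: {9,10}:1
  |U|=3: {6,9,10}:1  {8,9,10}:1
  |U|=4: {6,8,9,10}:2  {7,8,9,10}:1
  |U|=5: {5,6,8,9,10}:2  {6,7,8,9,10}:3
  |U|=6: {3,6,7,8,9,10}:3  {4,5,6,8,9,10}:2  {5,6,7,8,9,10}:5
  |U|=7: {1,4,5,6,8,9,10}:2  {2,3,6,7,8,9,10}:3  {3,5,6,7,8,9,10}:8  {4,5,6,7,8,9,10}:7
  |U|=8: {1,4,5,6,7,8,9,10}:9  {2,3,5,6,7,8,9,10}:11  {3,4,5,6,7,8,9,10}:15
  |U|=9: {1,3,4,5,6,7,8,9,10}:24  {2,3,4,5,6,7,8,9,10}:26
  start at 0(o): 50

50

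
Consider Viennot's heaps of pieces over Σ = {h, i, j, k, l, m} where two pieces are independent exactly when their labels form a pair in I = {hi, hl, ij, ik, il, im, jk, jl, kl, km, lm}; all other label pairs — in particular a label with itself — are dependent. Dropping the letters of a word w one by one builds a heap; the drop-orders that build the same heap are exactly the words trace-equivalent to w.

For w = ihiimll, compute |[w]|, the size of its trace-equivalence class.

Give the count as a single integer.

drop 0:i onto floor
drop 1:h onto floor
drop 2:i onto {0:i}
drop 3:i onto {2:i}
drop 4:m onto {1:h}
drop 5:l onto floor
drop 6:l onto {5:l}
ground layer = {0:i, 1:h, 5:l}
drop-orders for the pieces not yet dropped (sum over which currently-grounded one goes next):
  1 to go: {3} 1  {4} 1  {6} 1
  2 to go: {1,4} 1  {2,3} 1  {3,4} 2  {3,6} 2  {4,6} 2  {5,6} 1
  3 to go: {0,2,3} 1  {1,3,4} 3  {1,4,6} 3  {2,3,4} 3  {2,3,6} 3  {3,4,6} 6  {3,5,6} 3  {4,5,6} 3
  4 to go: {0,2,3,4} 4  {0,2,3,6} 4  {1,2,3,4} 6  {1,3,4,6} 12  {1,4,5,6} 6  {2,3,4,6} 12  {2,3,5,6} 6  {3,4,5,6} 12
  5 to go: {0,1,2,3,4} 10  {0,2,3,4,6} 20  {0,2,3,5,6} 10  {1,2,3,4,6} 30  {1,3,4,5,6} 30  {2,3,4,5,6} 30
  if 0:i drops first: 90 orders
  if 1:h drops first: 60 orders
  if 5:l drops first: 60 orders
heap linearizations: 210

210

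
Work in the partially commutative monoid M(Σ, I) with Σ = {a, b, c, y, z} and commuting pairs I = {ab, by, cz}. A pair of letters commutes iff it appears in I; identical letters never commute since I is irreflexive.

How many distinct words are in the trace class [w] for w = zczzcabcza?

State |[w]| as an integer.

0(z) covers ∅
1(c) covers ∅
2(z) covers 0:z
3(z) covers 2:z
4(c) covers 1:c
5(a) covers 3:z, 4:c
6(b) covers 3:z, 4:c
7(c) covers 5:a, 6:b
8(z) covers 5:a, 6:b
9(a) covers 7:c, 8:z
floor of heap: 0:z, 1:c
completions by unplaced set U, small U first (add the entries for U minus each lowest piece of U):
  |U|=1: {9}:1
  |U|=2: {7,9}:1  {8,9}:1
  |U|=3: {7,8,9}:2
  |U|=4: {5,7,8,9}:2  {6,7,8,9}:2
  |U|=5: {5,6,7,8,9}:4
  |U|=6: {3,5,6,7,8,9}:4  {4,5,6,7,8,9}:4
  |U|=7: {1,4,5,6,7,8,9}:4  {2,3,5,6,7,8,9}:4  {3,4,5,6,7,8,9}:8
  |U|=8: {0,2,3,5,6,7,8,9}:4  {1,3,4,5,6,7,8,9}:12  {2,3,4,5,6,7,8,9}:12
  start at 0(z): 24
  start at 1(c): 16
sum over floor = 40

40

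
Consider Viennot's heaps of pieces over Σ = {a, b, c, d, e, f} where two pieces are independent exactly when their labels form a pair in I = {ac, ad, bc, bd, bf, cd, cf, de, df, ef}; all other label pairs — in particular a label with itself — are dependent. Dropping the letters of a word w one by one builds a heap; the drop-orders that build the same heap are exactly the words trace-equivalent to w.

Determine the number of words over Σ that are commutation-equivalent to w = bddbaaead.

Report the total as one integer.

#0=b has no predecessor
#1=d has no predecessor
#2=d depends on [1:d]
#3=b depends on [0:b]
#4=a depends on [3:b]
#5=a depends on [4:a]
#6=e depends on [5:a]
#7=a depends on [6:e]
#8=d depends on [2:d]
sources: [0:b, 1:d]
N(rest) = Σ N(rest − s) over sources s of rest; N(one piece) = 1:
  size 1 → [7]=1  [8]=1
  size 2 → [2,8]=1  [6,7]=1  [7,8]=2
  size 3 → [1,2,8]=1  [2,7,8]=3  [5,6,7]=1  [6,7,8]=3
  size 4 → [1,2,7,8]=4  [2,6,7,8]=6  [4,5,6,7]=1  [5,6,7,8]=4
  size 5 → [1,2,6,7,8]=10  [2,5,6,7,8]=10  [3,4,5,6,7]=1  [4,5,6,7,8]=5
  size 6 → [0,3,4,5,6,7]=1  [1,2,5,6,7,8]=20  [2,4,5,6,7,8]=15  [3,4,5,6,7,8]=6
  size 7 → [0,3,4,5,6,7,8]=7  [1,2,4,5,6,7,8]=35  [2,3,4,5,6,7,8]=21
  first=0(b) contributes 56
  first=1(d) contributes 28
|[w]| = 84

84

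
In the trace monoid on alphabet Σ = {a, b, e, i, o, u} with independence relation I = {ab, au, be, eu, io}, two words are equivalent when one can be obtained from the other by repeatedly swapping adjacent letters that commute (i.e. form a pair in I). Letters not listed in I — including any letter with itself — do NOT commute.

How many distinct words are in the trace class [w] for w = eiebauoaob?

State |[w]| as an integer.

#0=e has no predecessor
#1=i depends on [0:e]
#2=e depends on [1:i]
#3=b depends on [1:i]
#4=a depends on [2:e]
#5=u depends on [3:b]
#6=o depends on [4:a, 5:u]
#7=a depends on [6:o]
#8=o depends on [7:a]
#9=b depends on [8:o]
sources: [0:e]
N(rest) = Σ N(rest − s) over sources s of rest; N(one piece) = 1:
  size 1 → [9]=1
  size 2 → [8,9]=1
  size 3 → [7,8,9]=1
  size 4 → [6,7,8,9]=1
  size 5 → [4,6,7,8,9]=1  [5,6,7,8,9]=1
  size 6 → [2,4,6,7,8,9]=1  [3,5,6,7,8,9]=1  [4,5,6,7,8,9]=2
  size 7 → [2,4,5,6,7,8,9]=3  [3,4,5,6,7,8,9]=3
  size 8 → [2,3,4,5,6,7,8,9]=6
  first=0(e) contributes 6

6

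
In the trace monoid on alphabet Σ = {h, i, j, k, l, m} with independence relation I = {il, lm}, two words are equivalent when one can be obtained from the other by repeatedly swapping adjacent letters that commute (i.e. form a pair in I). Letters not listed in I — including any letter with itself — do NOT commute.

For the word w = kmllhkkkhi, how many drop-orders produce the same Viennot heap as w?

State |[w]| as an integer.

3

drop 0:k onto floor
drop 1:m onto {0:k}
drop 2:l onto {0:k}
drop 3:l onto {2:l}
drop 4:h onto {1:m, 3:l}
drop 5:k onto {4:h}
drop 6:k onto {5:k}
drop 7:k onto {6:k}
drop 8:h onto {7:k}
drop 9:i onto {8:h}
ground layer = {0:k}
drop-orders for the pieces not yet dropped (sum over which currently-grounded one goes next):
  1 to go: {9} 1
  2 to go: {8,9} 1
  3 to go: {7,8,9} 1
  4 to go: {6,7,8,9} 1
  5 to go: {5,6,7,8,9} 1
  6 to go: {4,5,6,7,8,9} 1
  7 to go: {1,4,5,6,7,8,9} 1  {3,4,5,6,7,8,9} 1
  8 to go: {1,3,4,5,6,7,8,9} 2  {2,3,4,5,6,7,8,9} 1
  if 0:k drops first: 3 orders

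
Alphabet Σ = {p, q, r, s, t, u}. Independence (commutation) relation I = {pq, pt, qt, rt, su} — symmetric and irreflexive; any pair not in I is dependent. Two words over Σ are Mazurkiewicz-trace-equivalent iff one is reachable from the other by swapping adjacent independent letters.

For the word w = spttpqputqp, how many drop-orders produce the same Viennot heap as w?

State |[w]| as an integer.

0(s) covers ∅
1(p) covers 0:s
2(t) covers 0:s
3(t) covers 2:t
4(p) covers 1:p
5(q) covers 0:s
6(p) covers 4:p
7(u) covers 3:t, 5:q, 6:p
8(t) covers 7:u
9(q) covers 7:u
10(p) covers 7:u
floor of heap: 0:s
completions by unplaced set U, small U first (add the entries for U minus each lowest piece of U):
  |U|=1: {8}:1  {9}:1  {10}:1
  |U|=2: {8,9}:2  {8,10}:2  {9,10}:2
  |U|=3: {8,9,10}:6
  |U|=4: {7,8,9,10}:6
  |U|=5: {3,7,8,9,10}:6  {5,7,8,9,10}:6  {6,7,8,9,10}:6
  |U|=6: {2,3,7,8,9,10}:6  {3,5,7,8,9,10}:12  {3,6,7,8,9,10}:12  {4,6,7,8,9,10}:6  {5,6,7,8,9,10}:12
  |U|=7: {1,4,6,7,8,9,10}:6  {2,3,5,7,8,9,10}:18  {2,3,6,7,8,9,10}:18  {3,4,6,7,8,9,10}:18  {3,5,6,7,8,9,10}:36  {4,5,6,7,8,9,10}:18
  |U|=8: {1,3,4,6,7,8,9,10}:24  {1,4,5,6,7,8,9,10}:24  {2,3,4,6,7,8,9,10}:36  {2,3,5,6,7,8,9,10}:72  {3,4,5,6,7,8,9,10}:72
  |U|=9: {1,2,3,4,6,7,8,9,10}:60  {1,3,4,5,6,7,8,9,10}:120  {2,3,4,5,6,7,8,9,10}:180
  start at 0(s): 360

360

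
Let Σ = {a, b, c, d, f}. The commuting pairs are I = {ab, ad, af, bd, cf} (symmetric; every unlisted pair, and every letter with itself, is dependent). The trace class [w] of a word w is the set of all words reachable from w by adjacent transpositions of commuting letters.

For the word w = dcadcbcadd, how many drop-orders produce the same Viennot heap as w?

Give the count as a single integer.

6

0(d) covers ∅
1(c) covers 0:d
2(a) covers 1:c
3(d) covers 1:c
4(c) covers 2:a, 3:d
5(b) covers 4:c
6(c) covers 5:b
7(a) covers 6:c
8(d) covers 6:c
9(d) covers 8:d
floor of heap: 0:d
completions by unplaced set U, small U first (add the entries for U minus each lowest piece of U):
  |U|=1: {7}:1  {9}:1
  |U|=2: {7,9}:2  {8,9}:1
  |U|=3: {7,8,9}:3
  |U|=4: {6,7,8,9}:3
  |U|=5: {5,6,7,8,9}:3
  |U|=6: {4,5,6,7,8,9}:3
  |U|=7: {2,4,5,6,7,8,9}:3  {3,4,5,6,7,8,9}:3
  |U|=8: {2,3,4,5,6,7,8,9}:6
  start at 0(d): 6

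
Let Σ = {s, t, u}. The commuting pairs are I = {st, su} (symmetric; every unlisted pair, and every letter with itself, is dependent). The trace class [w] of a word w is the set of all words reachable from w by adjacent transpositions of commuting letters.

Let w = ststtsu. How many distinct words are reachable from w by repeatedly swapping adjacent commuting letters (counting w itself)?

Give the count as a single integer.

35

#0=s has no predecessor
#1=t has no predecessor
#2=s depends on [0:s]
#3=t depends on [1:t]
#4=t depends on [3:t]
#5=s depends on [2:s]
#6=u depends on [4:t]
sources: [0:s, 1:t]
N(rest) = Σ N(rest − s) over sources s of rest; N(one piece) = 1:
  size 1 → [5]=1  [6]=1
  size 2 → [2,5]=1  [4,6]=1  [5,6]=2
  size 3 → [0,2,5]=1  [2,5,6]=3  [3,4,6]=1  [4,5,6]=3
  size 4 → [0,2,5,6]=4  [1,3,4,6]=1  [2,4,5,6]=6  [3,4,5,6]=4
  size 5 → [0,2,4,5,6]=10  [1,3,4,5,6]=5  [2,3,4,5,6]=10
  first=0(s) contributes 15
  first=1(t) contributes 20
|[w]| = 35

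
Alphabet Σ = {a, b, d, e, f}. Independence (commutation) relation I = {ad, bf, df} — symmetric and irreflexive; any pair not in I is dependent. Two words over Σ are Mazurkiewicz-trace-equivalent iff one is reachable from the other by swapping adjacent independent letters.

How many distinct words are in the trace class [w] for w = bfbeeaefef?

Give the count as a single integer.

3

0(b) covers ∅
1(f) covers ∅
2(b) covers 0:b
3(e) covers 1:f, 2:b
4(e) covers 3:e
5(a) covers 4:e
6(e) covers 5:a
7(f) covers 6:e
8(e) covers 7:f
9(f) covers 8:e
floor of heap: 0:b, 1:f
completions by unplaced set U, small U first (add the entries for U minus each lowest piece of U):
  |U|=1: {9}:1
  |U|=2: {8,9}:1
  |U|=3: {7,8,9}:1
  |U|=4: {6,7,8,9}:1
  |U|=5: {5,6,7,8,9}:1
  |U|=6: {4,5,6,7,8,9}:1
  |U|=7: {3,4,5,6,7,8,9}:1
  |U|=8: {1,3,4,5,6,7,8,9}:1  {2,3,4,5,6,7,8,9}:1
  start at 0(b): 2
  start at 1(f): 1
sum over floor = 3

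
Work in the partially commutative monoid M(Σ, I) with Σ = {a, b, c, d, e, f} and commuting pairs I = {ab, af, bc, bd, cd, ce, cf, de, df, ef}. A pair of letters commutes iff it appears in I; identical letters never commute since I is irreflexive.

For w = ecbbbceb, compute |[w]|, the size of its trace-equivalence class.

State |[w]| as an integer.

drop 0:e onto floor
drop 1:c onto floor
drop 2:b onto {0:e}
drop 3:b onto {2:b}
drop 4:b onto {3:b}
drop 5:c onto {1:c}
drop 6:e onto {4:b}
drop 7:b onto {6:e}
ground layer = {0:e, 1:c}
drop-orders for the pieces not yet dropped (sum over which currently-grounded one goes next):
  1 to go: {5} 1  {7} 1
  2 to go: {1,5} 1  {5,7} 2  {6,7} 1
  3 to go: {1,5,7} 3  {4,6,7} 1  {5,6,7} 3
  4 to go: {1,5,6,7} 6  {3,4,6,7} 1  {4,5,6,7} 4
  5 to go: {1,4,5,6,7} 10  {2,3,4,6,7} 1  {3,4,5,6,7} 5
  6 to go: {0,2,3,4,6,7} 1  {1,3,4,5,6,7} 15  {2,3,4,5,6,7} 6
  if 0:e drops first: 21 orders
  if 1:c drops first: 7 orders
heap linearizations: 28

28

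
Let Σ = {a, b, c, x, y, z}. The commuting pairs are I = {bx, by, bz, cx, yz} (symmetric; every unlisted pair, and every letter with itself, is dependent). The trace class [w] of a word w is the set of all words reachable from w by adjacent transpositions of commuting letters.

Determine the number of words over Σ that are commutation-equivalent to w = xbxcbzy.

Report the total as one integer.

44

#0=x has no predecessor
#1=b has no predecessor
#2=x depends on [0:x]
#3=c depends on [1:b]
#4=b depends on [3:c]
#5=z depends on [2:x, 3:c]
#6=y depends on [2:x, 3:c]
sources: [0:x, 1:b]
N(rest) = Σ N(rest − s) over sources s of rest; N(one piece) = 1:
  size 1 → [4]=1  [5]=1  [6]=1
  size 2 → [4,5]=2  [4,6]=2  [5,6]=2
  size 3 → [2,5,6]=2  [4,5,6]=6
  size 4 → [0,2,5,6]=2  [2,4,5,6]=8  [3,4,5,6]=6
  size 5 → [0,2,4,5,6]=10  [1,3,4,5,6]=6  [2,3,4,5,6]=14
  first=0(x) contributes 20
  first=1(b) contributes 24
|[w]| = 44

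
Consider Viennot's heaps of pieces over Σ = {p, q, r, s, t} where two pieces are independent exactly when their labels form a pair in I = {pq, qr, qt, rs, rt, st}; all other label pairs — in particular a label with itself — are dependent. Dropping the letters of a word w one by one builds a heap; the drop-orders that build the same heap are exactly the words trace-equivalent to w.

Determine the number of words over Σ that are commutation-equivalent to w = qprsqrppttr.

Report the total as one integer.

183

piece 0:q — minimal
piece 1:p — minimal
piece 2:r rests on {1:p}
piece 3:s rests on {0:q, 1:p}
piece 4:q rests on {3:s}
piece 5:r rests on {2:r}
piece 6:p rests on {3:s, 5:r}
piece 7:p rests on {6:p}
piece 8:t rests on {7:p}
piece 9:t rests on {8:t}
piece 10:r rests on {7:p}
minimal pieces: {0:q, 1:p}
ways to finish when only these pieces remain (= sum over removing one remaining piece with nothing left below it):
  1 left: {4}→1  {9}→1  {10}→1
  2 left: {4,9}→2  {4,10}→2  {8,9}→1  {9,10}→2
  3 left: {4,8,9}→3  {4,9,10}→6  {8,9,10}→3
  4 left: {4,8,9,10}→12  {7,8,9,10}→3
  5 left: {4,7,8,9,10}→15  {6,7,8,9,10}→3
  6 left: {4,6,7,8,9,10}→18  {5,6,7,8,9,10}→3
  7 left: {2,5,6,7,8,9,10}→3  {3,4,6,7,8,9,10}→18  {4,5,6,7,8,9,10}→21
  8 left: {0,3,4,6,7,8,9,10}→18  {2,4,5,6,7,8,9,10}→24  {3,4,5,6,7,8,9,10}→39
  9 left: {0,3,4,5,6,7,8,9,10}→57  {2,3,4,5,6,7,8,9,10}→63
  placing 0:q first → 63 extensions
  placing 1:p first → 120 extensions
total linear extensions = 183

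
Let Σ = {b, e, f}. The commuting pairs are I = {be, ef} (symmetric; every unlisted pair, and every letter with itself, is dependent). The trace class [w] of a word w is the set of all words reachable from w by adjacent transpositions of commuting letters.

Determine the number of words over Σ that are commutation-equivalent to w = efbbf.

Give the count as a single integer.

piece 0:e — minimal
piece 1:f — minimal
piece 2:b rests on {1:f}
piece 3:b rests on {2:b}
piece 4:f rests on {3:b}
minimal pieces: {0:e, 1:f}
ways to finish when only these pieces remain (= sum over removing one remaining piece with nothing left below it):
  1 left: {0}→1  {4}→1
  2 left: {0,4}→2  {3,4}→1
  3 left: {0,3,4}→3  {2,3,4}→1
  placing 0:e first → 1 extensions
  placing 1:f first → 4 extensions
total linear extensions = 5

5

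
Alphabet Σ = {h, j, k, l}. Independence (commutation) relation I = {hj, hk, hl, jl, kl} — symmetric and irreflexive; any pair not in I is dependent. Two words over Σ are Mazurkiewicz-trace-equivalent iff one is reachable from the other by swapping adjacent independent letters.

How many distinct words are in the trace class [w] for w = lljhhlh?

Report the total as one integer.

0(l) covers ∅
1(l) covers 0:l
2(j) covers ∅
3(h) covers ∅
4(h) covers 3:h
5(l) covers 1:l
6(h) covers 4:h
floor of heap: 0:l, 2:j, 3:h
completions by unplaced set U, small U first (add the entries for U minus each lowest piece of U):
  |U|=1: {2}:1  {5}:1  {6}:1
  |U|=2: {1,5}:1  {2,5}:2  {2,6}:2  {4,6}:1  {5,6}:2
  |U|=3: {0,1,5}:1  {1,2,5}:3  {1,5,6}:3  {2,4,6}:3  {2,5,6}:6  {3,4,6}:1  {4,5,6}:3
  |U|=4: {0,1,2,5}:4  {0,1,5,6}:4  {1,2,5,6}:12  {1,4,5,6}:6  {2,3,4,6}:4  {2,4,5,6}:12  {3,4,5,6}:4
  |U|=5: {0,1,2,5,6}:20  {0,1,4,5,6}:10  {1,2,4,5,6}:30  {1,3,4,5,6}:10  {2,3,4,5,6}:20
  start at 0(l): 60
  start at 2(j): 20
  start at 3(h): 60
sum over floor = 140

140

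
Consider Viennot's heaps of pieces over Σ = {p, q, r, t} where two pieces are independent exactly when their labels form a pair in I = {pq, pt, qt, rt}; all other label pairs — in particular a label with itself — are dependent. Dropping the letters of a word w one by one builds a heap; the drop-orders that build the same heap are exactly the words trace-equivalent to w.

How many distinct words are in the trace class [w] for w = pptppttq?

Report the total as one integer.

280

0(p) covers ∅
1(p) covers 0:p
2(t) covers ∅
3(p) covers 1:p
4(p) covers 3:p
5(t) covers 2:t
6(t) covers 5:t
7(q) covers ∅
floor of heap: 0:p, 2:t, 7:q
completions by unplaced set U, small U first (add the entries for U minus each lowest piece of U):
  |U|=1: {4}:1  {6}:1  {7}:1
  |U|=2: {3,4}:1  {4,6}:2  {4,7}:2  {5,6}:1  {6,7}:2
  |U|=3: {1,3,4}:1  {2,5,6}:1  {3,4,6}:3  {3,4,7}:3  {4,5,6}:3  {4,6,7}:6  {5,6,7}:3
  |U|=4: {0,1,3,4}:1  {1,3,4,6}:4  {1,3,4,7}:4  {2,4,5,6}:4  {2,5,6,7}:4  {3,4,5,6}:6  {3,4,6,7}:12  {4,5,6,7}:12
  |U|=5: {0,1,3,4,6}:5  {0,1,3,4,7}:5  {1,3,4,5,6}:10  {1,3,4,6,7}:20  {2,3,4,5,6}:10  {2,4,5,6,7}:20  {3,4,5,6,7}:30
  |U|=6: {0,1,3,4,5,6}:15  {0,1,3,4,6,7}:30  {1,2,3,4,5,6}:20  {1,3,4,5,6,7}:60  {2,3,4,5,6,7}:60
  start at 0(p): 140
  start at 2(t): 105
  start at 7(q): 35
sum over floor = 280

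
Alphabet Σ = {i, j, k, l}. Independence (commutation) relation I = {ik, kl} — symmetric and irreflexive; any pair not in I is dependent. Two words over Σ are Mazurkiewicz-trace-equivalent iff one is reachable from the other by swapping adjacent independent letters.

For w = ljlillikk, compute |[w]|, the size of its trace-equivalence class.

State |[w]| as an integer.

piece 0:l — minimal
piece 1:j rests on {0:l}
piece 2:l rests on {1:j}
piece 3:i rests on {2:l}
piece 4:l rests on {3:i}
piece 5:l rests on {4:l}
piece 6:i rests on {5:l}
piece 7:k rests on {1:j}
piece 8:k rests on {7:k}
minimal pieces: {0:l}
ways to finish when only these pieces remain (= sum over removing one remaining piece with nothing left below it):
  1 left: {6}→1  {8}→1
  2 left: {5,6}→1  {6,8}→2  {7,8}→1
  3 left: {4,5,6}→1  {5,6,8}→3  {6,7,8}→3
  4 left: {3,4,5,6}→1  {4,5,6,8}→4  {5,6,7,8}→6
  5 left: {2,3,4,5,6}→1  {3,4,5,6,8}→5  {4,5,6,7,8}→10
  6 left: {2,3,4,5,6,8}→6  {3,4,5,6,7,8}→15
  7 left: {2,3,4,5,6,7,8}→21
  placing 0:l first → 21 extensions

21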